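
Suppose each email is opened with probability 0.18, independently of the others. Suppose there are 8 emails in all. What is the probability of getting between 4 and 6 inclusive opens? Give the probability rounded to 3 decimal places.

X ~ Binomial(8, 0.18); P(4 ≤ X ≤ 6) = Σ C(8,k) p^k (1−p)^(8−k) over k:
  k=4: C(8,4)·0.18^4·0.82^4 = 0.03322
  k=5: C(8,5)·0.18^5·0.82^3 = 0.00583
  k=6: C(8,6)·0.18^6·0.82^2 = 0.00064
Total = 0.03970

0.040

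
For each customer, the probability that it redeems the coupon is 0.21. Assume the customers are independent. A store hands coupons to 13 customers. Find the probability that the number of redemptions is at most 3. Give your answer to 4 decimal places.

X ~ Binomial(13, 0.21); P(X ≤ 3) = Σ C(13,k) p^k (1−p)^(13−k) over k:
  k=0: C(13,0)·0.21^0·0.79^13 = 0.046682
  k=1: C(13,1)·0.21^1·0.79^12 = 0.161320
  k=2: C(13,2)·0.21^2·0.79^11 = 0.257295
  k=3: C(13,3)·0.21^3·0.79^10 = 0.250781
Total = 0.716078

0.7161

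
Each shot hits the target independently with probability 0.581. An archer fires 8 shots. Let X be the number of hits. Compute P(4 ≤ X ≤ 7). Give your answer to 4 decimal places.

X ~ Binomial(8, 0.581); P(4 ≤ X ≤ 7) = Σ C(8,k) p^k (1−p)^(8−k) over k:
  k=4: C(8,4)·0.581^4·0.419^4 = 0.245843
  k=5: C(8,5)·0.581^5·0.419^3 = 0.272716
  k=6: C(8,6)·0.581^6·0.419^2 = 0.189079
  k=7: C(8,7)·0.581^7·0.419^1 = 0.074910
Total = 0.782548

0.7825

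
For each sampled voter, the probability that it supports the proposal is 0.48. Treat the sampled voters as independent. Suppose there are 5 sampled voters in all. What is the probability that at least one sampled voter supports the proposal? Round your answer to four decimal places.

P(at least one) = 1 − P(none) = 1 − (1 − 0.48)^5
= 1 − 0.038020 = 0.961980

0.9620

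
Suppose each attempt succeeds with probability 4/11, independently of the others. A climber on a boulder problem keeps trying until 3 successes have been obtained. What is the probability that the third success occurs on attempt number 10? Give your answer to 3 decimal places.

Y = trial on which the third success occurs; negative binomial, r=3, p=0.363636.
P(Y=10) = C(9,2) · p^3 · (1−p)^7
= 36 · 0.048084 · 0.042261 = 0.07315

0.073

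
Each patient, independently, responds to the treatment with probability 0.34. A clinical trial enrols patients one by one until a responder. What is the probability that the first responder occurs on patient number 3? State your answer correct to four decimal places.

Geometric (trials to first success), p = 0.34.
P(Y = 3) = (1−p)^2 · p = 0.4356 · 0.34 = 0.148104

0.1481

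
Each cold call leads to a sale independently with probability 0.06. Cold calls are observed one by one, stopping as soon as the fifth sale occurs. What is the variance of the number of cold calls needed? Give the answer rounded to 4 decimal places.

Y = total cold calls until the fifth success; negative binomial with r=5, p=0.06.
Var(Y) = r(1−p)/p² = 5·0.94 / 0.06² = 1305.555556

1305.5556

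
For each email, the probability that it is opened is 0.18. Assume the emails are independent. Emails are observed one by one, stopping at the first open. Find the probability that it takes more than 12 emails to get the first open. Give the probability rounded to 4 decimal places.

0.0924

Y = number of emails to the first success; geometric, p = 0.18.
P(Y > 12) = P(first 12 all fail) = (1−p)^12 = 0.092420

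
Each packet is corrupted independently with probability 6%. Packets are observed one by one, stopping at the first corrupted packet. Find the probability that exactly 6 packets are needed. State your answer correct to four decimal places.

Geometric (trials to first success), p = 0.06.
P(Y = 6) = (1−p)^5 · p = 0.7339 · 0.06 = 0.044034

0.0440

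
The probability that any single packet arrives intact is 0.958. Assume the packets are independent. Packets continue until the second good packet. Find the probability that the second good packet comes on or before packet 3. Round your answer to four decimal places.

Finishing within 3 packets ⇔ at least 2 successes in the first 3. With X ~ Binomial(3, 0.958), P(Y ≤ 3) = 1 − P(X ≤ 1).
  k=0: C(3,0)·0.958^0·0.042^3 = 0.000074
  k=1: C(3,1)·0.958^1·0.042^2 = 0.005070
1 − 0.005144 = 0.994856

0.9949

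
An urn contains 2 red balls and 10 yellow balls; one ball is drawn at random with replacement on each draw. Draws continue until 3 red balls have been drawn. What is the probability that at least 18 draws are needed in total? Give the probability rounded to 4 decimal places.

0.4435

Needing more than 17 draws ⇔ fewer than 3 successes in the first 17. With X ~ Binomial(17, 0.166667), P(Y > 17) = P(X ≤ 2).
  k=0: C(17,0)·0.166667^0·0.833333^17 = 0.045073
  k=1: C(17,1)·0.166667^1·0.833333^16 = 0.153249
  k=2: C(17,2)·0.166667^2·0.833333^15 = 0.245198
P(X ≤ 2) = 0.443521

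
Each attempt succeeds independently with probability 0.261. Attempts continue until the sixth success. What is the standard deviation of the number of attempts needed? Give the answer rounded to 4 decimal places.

8.0678

Y = total attempts until the sixth success; negative binomial with r=6, p=0.261.
SD(Y) = √[r(1−p)/p²] = √(65.090060) = 8.067841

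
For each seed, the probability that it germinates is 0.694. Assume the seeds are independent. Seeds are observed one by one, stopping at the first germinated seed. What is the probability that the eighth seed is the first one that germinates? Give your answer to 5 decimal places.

0.00017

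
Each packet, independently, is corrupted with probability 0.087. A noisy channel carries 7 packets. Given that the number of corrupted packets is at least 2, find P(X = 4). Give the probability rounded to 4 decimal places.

0.0129

X ~ Binomial(7, 0.087). Want P(X=4 | X≥2) = P(X=4) / P(X≥2).
P(X=4) = C(7,4)·0.087^4·0.913^3 = 0.001526
P(X≥2) = 1 − 0.528805 − 0.352730 = 0.118465
Ratio = 0.001526 / 0.118465 = 0.012881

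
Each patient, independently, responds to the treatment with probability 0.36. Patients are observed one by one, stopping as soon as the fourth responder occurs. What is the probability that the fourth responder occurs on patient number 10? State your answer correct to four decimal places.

0.0970

Y = trial on which the fourth success occurs; negative binomial, r=4, p=0.36.
P(Y=10) = C(9,3) · p^4 · (1−p)^6
= 84 · 0.016796 · 0.068719 = 0.096955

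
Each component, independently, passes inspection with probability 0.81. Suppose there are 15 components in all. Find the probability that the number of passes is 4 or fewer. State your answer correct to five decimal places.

X ~ Binomial(15, 0.81); P(X ≤ 4) = Σ C(15,k) p^k (1−p)^(15−k) over k:
  k=0: C(15,0)·0.81^0·0.19^15 = 0.0000000
  k=1: C(15,1)·0.81^1·0.19^14 = 0.0000000
  k=2: C(15,2)·0.81^2·0.19^13 = 0.0000000
  k=3: C(15,3)·0.81^3·0.19^12 = 0.0000005
  k=4: C(15,4)·0.81^4·0.19^11 = 0.0000068
Total = 0.0000074

0.00001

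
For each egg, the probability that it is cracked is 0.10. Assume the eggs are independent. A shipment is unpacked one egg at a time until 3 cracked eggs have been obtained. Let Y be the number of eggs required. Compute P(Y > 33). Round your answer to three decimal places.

Needing more than 33 eggs ⇔ fewer than 3 successes in the first 33. With X ~ Binomial(33, 0.10), P(Y > 33) = P(X ≤ 2).
  k=0: C(33,0)·0.10^0·0.90^33 = 0.03090
  k=1: C(33,1)·0.10^1·0.90^32 = 0.11331
  k=2: C(33,2)·0.10^2·0.90^31 = 0.20144
P(X ≤ 2) = 0.34566

0.346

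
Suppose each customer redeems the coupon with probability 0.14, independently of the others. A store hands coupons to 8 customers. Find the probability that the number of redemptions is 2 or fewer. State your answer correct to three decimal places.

0.911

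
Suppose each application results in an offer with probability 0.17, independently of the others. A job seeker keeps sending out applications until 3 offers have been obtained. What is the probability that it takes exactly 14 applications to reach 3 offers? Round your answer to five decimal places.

0.04935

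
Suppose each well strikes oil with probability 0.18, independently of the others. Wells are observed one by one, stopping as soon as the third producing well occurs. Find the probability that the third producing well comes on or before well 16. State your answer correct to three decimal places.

Finishing within 16 wells ⇔ at least 3 successes in the first 16. With X ~ Binomial(16, 0.18), P(Y ≤ 16) = 1 − P(X ≤ 2).
  k=0: C(16,0)·0.18^0·0.82^16 = 0.04179
  k=1: C(16,1)·0.18^1·0.82^15 = 0.14676
  k=2: C(16,2)·0.18^2·0.82^14 = 0.24161
1 − 0.43016 = 0.56984

0.570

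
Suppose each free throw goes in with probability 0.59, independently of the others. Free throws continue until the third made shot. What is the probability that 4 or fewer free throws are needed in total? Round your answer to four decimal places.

0.4580

Finishing within 4 free throws ⇔ at least 3 successes in the first 4. With X ~ Binomial(4, 0.59), P(Y ≤ 4) = 1 − P(X ≤ 2).
  k=0: C(4,0)·0.59^0·0.41^4 = 0.028258
  k=1: C(4,1)·0.59^1·0.41^3 = 0.162654
  k=2: C(4,2)·0.59^2·0.41^2 = 0.351094
1 − 0.542005 = 0.457995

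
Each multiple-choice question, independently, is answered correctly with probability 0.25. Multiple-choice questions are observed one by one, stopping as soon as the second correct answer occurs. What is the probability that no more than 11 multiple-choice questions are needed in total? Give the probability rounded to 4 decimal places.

0.8029

Finishing within 11 multiple-choice questions ⇔ at least 2 successes in the first 11. With X ~ Binomial(11, 0.25), P(Y ≤ 11) = 1 − P(X ≤ 1).
  k=0: C(11,0)·0.25^0·0.75^11 = 0.042235
  k=1: C(11,1)·0.25^1·0.75^10 = 0.154862
1 − 0.197097 = 0.802903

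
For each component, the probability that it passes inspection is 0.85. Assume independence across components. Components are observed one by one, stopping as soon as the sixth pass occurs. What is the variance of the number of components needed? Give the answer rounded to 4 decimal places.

Y = total components until the sixth success; negative binomial with r=6, p=0.85.
Var(Y) = r(1−p)/p² = 6·0.15 / 0.85² = 1.245675

1.2457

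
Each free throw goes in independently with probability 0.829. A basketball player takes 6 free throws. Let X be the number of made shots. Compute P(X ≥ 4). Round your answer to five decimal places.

X ~ Binomial(6, 0.829); P(X ≥ 4) = Σ C(6,k) p^k (1−p)^(6−k) over k:
  k=4: C(6,4)·0.829^4·0.171^2 = 0.2071579
  k=5: C(6,5)·0.829^5·0.171^1 = 0.4017168
  k=6: C(6,6)·0.829^6·0.171^0 = 0.3245841
Total = 0.9334588

0.93346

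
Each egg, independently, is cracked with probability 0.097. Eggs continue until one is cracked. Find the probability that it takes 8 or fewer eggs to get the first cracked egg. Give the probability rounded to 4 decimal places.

0.5579

Y = number of eggs to the first success; geometric, p = 0.097.
P(Y ≤ 8) = 1 − (1−p)^8 = 1 − 0.442081 = 0.557919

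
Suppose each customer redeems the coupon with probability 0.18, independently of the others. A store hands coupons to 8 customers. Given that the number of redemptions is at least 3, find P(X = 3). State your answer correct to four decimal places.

X ~ Binomial(8, 0.18). Want P(X=3 | X≥3) = P(X=3) / P(X≥3).
P(X=3) = C(8,3)·0.18^3·0.82^5 = 0.121081
P(X≥3) = 1 − 0.204414 − 0.358971 − 0.275795 = 0.160820
Ratio = 0.121081 / 0.160820 = 0.752896

0.7529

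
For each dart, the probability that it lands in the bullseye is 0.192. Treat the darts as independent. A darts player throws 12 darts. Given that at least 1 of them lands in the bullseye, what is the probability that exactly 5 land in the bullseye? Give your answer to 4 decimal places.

X ~ Binomial(12, 0.192). Want P(X=5 | X≥1) = P(X=5) / P(X≥1).
P(X=5) = C(12,5)·0.192^5·0.808^7 = 0.046463
P(X≥1) = 1 − 0.077435 = 0.922565
Ratio = 0.046463 / 0.922565 = 0.050363

0.0504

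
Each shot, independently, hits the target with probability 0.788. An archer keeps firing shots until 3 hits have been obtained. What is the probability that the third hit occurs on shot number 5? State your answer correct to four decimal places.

0.1319

Y = trial on which the third success occurs; negative binomial, r=3, p=0.788.
P(Y=5) = C(4,2) · p^3 · (1−p)^2
= 6 · 0.4893 · 0.044944 = 0.131948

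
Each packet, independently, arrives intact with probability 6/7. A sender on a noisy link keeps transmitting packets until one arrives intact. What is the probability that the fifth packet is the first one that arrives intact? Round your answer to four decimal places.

0.0004

Geometric (trials to first success), p = 0.857143.
P(Y = 5) = (1−p)^4 · p = 0.00041649 · 0.857143 = 0.000357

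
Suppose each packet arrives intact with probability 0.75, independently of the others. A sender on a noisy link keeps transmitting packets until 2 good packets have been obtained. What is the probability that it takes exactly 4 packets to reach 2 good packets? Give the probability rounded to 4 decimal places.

0.1055

Y = trial on which the second success occurs; negative binomial, r=2, p=0.75.
P(Y=4) = C(3,1) · p^2 · (1−p)^2
= 3 · 0.5625 · 0.0625 = 0.105469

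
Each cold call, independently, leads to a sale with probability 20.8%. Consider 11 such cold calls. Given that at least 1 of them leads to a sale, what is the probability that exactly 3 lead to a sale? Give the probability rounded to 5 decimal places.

0.24902

X ~ Binomial(11, 0.208). Want P(X=3 | X≥1) = P(X=3) / P(X≥1).
P(X=3) = C(11,3)·0.208^3·0.792^8 = 0.2298664
P(X≥1) = 1 − 0.0769090 = 0.9230910
Ratio = 0.2298664 / 0.9230910 = 0.2490181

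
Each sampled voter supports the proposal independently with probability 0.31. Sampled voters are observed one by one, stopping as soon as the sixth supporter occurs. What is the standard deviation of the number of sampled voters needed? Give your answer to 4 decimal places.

Y = total sampled voters until the sixth success; negative binomial with r=6, p=0.31.
SD(Y) = √[r(1−p)/p²] = √(43.080125) = 6.563545

6.5635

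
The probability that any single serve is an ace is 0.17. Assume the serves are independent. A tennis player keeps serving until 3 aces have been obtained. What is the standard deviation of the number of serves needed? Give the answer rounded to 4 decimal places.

Y = total serves until the third success; negative binomial with r=3, p=0.17.
SD(Y) = √[r(1−p)/p²] = √(86.159170) = 9.282196

9.2822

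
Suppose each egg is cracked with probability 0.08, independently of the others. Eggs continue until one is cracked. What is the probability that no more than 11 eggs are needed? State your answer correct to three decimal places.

0.600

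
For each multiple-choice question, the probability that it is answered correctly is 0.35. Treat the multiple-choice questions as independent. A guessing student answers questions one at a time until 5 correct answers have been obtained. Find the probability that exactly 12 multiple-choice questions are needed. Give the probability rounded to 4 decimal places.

0.0850

Y = trial on which the fifth success occurs; negative binomial, r=5, p=0.35.
P(Y=12) = C(11,4) · p^5 · (1−p)^7
= 330 · 0.0052522 · 0.049022 = 0.084966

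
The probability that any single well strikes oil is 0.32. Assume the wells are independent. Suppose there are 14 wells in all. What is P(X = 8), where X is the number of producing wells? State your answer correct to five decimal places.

X ~ Binomial(n=14, p=0.32).
P(X=8) = C(14,8) · p^8 · (1−p)^6
= 3003 · 0.00010995 · 0.098867 = 0.0326444

0.03264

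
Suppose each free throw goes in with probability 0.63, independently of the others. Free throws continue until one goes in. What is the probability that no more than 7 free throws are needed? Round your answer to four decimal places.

0.9991

Y = number of free throws to the first success; geometric, p = 0.63.
P(Y ≤ 7) = 1 − (1−p)^7 = 1 − 0.000949 = 0.999051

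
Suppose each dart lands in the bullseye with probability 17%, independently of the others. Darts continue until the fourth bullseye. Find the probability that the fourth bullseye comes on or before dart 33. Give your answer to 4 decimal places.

Finishing within 33 darts ⇔ at least 4 successes in the first 33. With X ~ Binomial(33, 0.17), P(Y ≤ 33) = 1 − P(X ≤ 3).
  k=0: C(33,0)·0.17^0·0.83^33 = 0.002136
  k=1: C(33,1)·0.17^1·0.83^32 = 0.014436
  k=2: C(33,2)·0.17^2·0.83^31 = 0.047310
  k=3: C(33,3)·0.17^3·0.83^30 = 0.100130
1 − 0.164012 = 0.835988

0.8360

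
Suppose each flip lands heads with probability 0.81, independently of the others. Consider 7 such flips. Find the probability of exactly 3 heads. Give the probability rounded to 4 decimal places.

0.0242

X ~ Binomial(n=7, p=0.81).
P(X=3) = C(7,3) · p^3 · (1−p)^4
= 35 · 0.53144 · 0.0013032 = 0.024240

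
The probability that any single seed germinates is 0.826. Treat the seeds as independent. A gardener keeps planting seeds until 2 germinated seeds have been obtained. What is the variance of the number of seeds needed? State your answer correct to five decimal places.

0.51006

Y = total seeds until the second success; negative binomial with r=2, p=0.826.
Var(Y) = r(1−p)/p² = 2·0.174 / 0.826² = 0.5100575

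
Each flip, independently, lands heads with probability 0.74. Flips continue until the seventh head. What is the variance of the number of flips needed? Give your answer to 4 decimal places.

Y = total flips until the seventh success; negative binomial with r=7, p=0.74.
Var(Y) = r(1−p)/p² = 7·0.26 / 0.74² = 3.323594

3.3236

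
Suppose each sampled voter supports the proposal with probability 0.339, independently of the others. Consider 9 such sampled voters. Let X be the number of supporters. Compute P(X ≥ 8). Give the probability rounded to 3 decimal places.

0.001

X ~ Binomial(9, 0.339); P(X ≥ 8) = Σ C(9,k) p^k (1−p)^(9−k) over k:
  k=8: C(9,8)·0.339^8·0.661^1 = 0.00104
  k=9: C(9,9)·0.339^9·0.661^0 = 0.00006
Total = 0.00110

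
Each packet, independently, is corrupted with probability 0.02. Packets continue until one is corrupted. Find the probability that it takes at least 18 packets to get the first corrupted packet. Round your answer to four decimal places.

Y = number of packets to the first success; geometric, p = 0.02.
P(Y > 17) = P(first 17 all fail) = (1−p)^17 = 0.709322

0.7093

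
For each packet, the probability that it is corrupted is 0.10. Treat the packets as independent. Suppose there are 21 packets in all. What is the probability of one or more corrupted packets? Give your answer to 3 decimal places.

0.891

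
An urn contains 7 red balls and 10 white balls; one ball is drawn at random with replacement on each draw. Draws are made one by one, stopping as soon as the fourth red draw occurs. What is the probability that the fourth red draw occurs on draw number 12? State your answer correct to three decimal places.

0.068

Y = trial on which the fourth success occurs; negative binomial, r=4, p=0.411765.
P(Y=12) = C(11,3) · p^4 · (1−p)^8
= 165 · 0.028747 · 0.014335 = 0.06800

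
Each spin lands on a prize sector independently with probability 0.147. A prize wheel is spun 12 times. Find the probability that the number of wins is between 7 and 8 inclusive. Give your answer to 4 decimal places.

0.0006

X ~ Binomial(12, 0.147); P(7 ≤ X ≤ 8) = Σ C(12,k) p^k (1−p)^(12−k) over k:
  k=7: C(12,7)·0.147^7·0.853^5 = 0.000531
  k=8: C(12,8)·0.147^8·0.853^4 = 0.000057
Total = 0.000588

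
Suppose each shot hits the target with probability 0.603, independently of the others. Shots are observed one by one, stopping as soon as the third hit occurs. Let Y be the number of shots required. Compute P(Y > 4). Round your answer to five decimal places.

Needing more than 4 shots ⇔ fewer than 3 successes in the first 4. With X ~ Binomial(4, 0.603), P(Y > 4) = P(X ≤ 2).
  k=0: C(4,0)·0.603^0·0.397^4 = 0.0248406
  k=1: C(4,1)·0.603^1·0.397^3 = 0.1509207
  k=2: C(4,2)·0.603^2·0.397^2 = 0.3438483
P(X ≤ 2) = 0.5196096

0.51961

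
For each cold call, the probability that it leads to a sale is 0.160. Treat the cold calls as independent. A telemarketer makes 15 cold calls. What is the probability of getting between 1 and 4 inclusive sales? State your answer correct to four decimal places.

X ~ Binomial(15, 0.16); P(1 ≤ X ≤ 4) = Σ C(15,k) p^k (1−p)^(15−k) over k:
  k=1: C(15,1)·0.16^1·0.84^14 = 0.208988
  k=2: C(15,2)·0.16^2·0.84^13 = 0.278651
  k=3: C(15,3)·0.16^3·0.84^12 = 0.229997
  k=4: C(15,4)·0.16^4·0.84^11 = 0.131427
Total = 0.849063

0.8491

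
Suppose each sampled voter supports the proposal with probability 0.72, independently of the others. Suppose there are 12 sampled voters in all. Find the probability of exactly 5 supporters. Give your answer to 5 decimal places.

0.02068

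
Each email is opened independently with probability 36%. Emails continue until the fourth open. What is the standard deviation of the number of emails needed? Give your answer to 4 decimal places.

Y = total emails until the fourth success; negative binomial with r=4, p=0.36.
SD(Y) = √[r(1−p)/p²] = √(19.753086) = 4.444444

4.4444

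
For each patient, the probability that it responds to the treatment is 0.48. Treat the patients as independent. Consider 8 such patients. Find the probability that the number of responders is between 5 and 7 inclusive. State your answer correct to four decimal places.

0.3177

X ~ Binomial(8, 0.48); P(5 ≤ X ≤ 7) = Σ C(8,k) p^k (1−p)^(8−k) over k:
  k=5: C(8,5)·0.48^5·0.52^3 = 0.200634
  k=6: C(8,6)·0.48^6·0.52^2 = 0.092600
  k=7: C(8,7)·0.48^7·0.52^1 = 0.024422
Total = 0.317656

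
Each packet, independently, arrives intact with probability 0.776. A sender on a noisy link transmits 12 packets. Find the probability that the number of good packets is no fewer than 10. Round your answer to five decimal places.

X ~ Binomial(12, 0.776); P(X ≥ 10) = Σ C(12,k) p^k (1−p)^(12−k) over k:
  k=10: C(12,10)·0.776^10·0.224^2 = 0.2622148
  k=11: C(12,11)·0.776^11·0.224^1 = 0.1651613
  k=12: C(12,12)·0.776^12·0.224^0 = 0.0476805
Total = 0.4750565

0.47506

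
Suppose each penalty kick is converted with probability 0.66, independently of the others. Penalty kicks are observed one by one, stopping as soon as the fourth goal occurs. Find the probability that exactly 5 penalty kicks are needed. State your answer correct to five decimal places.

Y = trial on which the fourth success occurs; negative binomial, r=4, p=0.66.
P(Y=5) = C(4,3) · p^4 · (1−p)^1
= 4 · 0.18975 · 0.34 = 0.2580564

0.25806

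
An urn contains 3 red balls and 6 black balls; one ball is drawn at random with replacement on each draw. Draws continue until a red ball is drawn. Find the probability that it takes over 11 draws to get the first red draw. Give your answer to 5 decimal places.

0.01156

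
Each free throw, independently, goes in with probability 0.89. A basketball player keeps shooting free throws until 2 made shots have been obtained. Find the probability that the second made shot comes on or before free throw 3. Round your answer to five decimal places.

Finishing within 3 free throws ⇔ at least 2 successes in the first 3. With X ~ Binomial(3, 0.89), P(Y ≤ 3) = 1 − P(X ≤ 1).
  k=0: C(3,0)·0.89^0·0.11^3 = 0.0013310
  k=1: C(3,1)·0.89^1·0.11^2 = 0.0323070
1 − 0.0336380 = 0.9663620

0.96636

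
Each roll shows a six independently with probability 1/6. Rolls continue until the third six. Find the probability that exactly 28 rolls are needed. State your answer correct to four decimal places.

Y = trial on which the third success occurs; negative binomial, r=3, p=0.166667.
P(Y=28) = C(27,2) · p^3 · (1−p)^25
= 351 · 0.0046296 · 0.010483 = 0.017034

0.0170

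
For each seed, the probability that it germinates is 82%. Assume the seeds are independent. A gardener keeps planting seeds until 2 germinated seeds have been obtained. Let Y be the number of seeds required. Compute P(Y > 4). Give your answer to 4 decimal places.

Needing more than 4 seeds ⇔ fewer than 2 successes in the first 4. With X ~ Binomial(4, 0.82), P(Y > 4) = P(X ≤ 1).
  k=0: C(4,0)·0.82^0·0.18^4 = 0.001050
  k=1: C(4,1)·0.82^1·0.18^3 = 0.019129
P(X ≤ 1) = 0.020179

0.0202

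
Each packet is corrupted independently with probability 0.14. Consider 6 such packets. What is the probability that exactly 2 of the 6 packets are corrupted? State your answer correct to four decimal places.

X ~ Binomial(n=6, p=0.14).
P(X=2) = C(6,2) · p^2 · (1−p)^4
= 15 · 0.0196 · 0.54701 = 0.160820

0.1608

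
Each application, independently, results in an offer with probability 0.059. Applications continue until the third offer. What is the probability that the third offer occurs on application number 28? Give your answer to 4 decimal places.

0.0158

Y = trial on which the third success occurs; negative binomial, r=3, p=0.059.
P(Y=28) = C(27,2) · p^3 · (1−p)^25
= 351 · 0.00020538 · 0.21865 = 0.015762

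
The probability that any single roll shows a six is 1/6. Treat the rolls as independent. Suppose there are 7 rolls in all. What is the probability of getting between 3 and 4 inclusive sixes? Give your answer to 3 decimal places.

0.094

X ~ Binomial(7, 0.166667); P(3 ≤ X ≤ 4) = Σ C(7,k) p^k (1−p)^(7−k) over k:
  k=3: C(7,3)·0.166667^3·0.833333^4 = 0.07814
  k=4: C(7,4)·0.166667^4·0.833333^3 = 0.01563
Total = 0.09377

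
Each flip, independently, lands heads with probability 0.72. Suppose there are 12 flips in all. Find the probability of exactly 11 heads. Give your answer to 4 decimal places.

0.0906

X ~ Binomial(n=12, p=0.72).
P(X=11) = C(12,11) · p^11 · (1−p)^1
= 12 · 0.026956 · 0.28 = 0.090573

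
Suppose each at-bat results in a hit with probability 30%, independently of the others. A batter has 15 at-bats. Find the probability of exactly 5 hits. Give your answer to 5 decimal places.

X ~ Binomial(n=15, p=0.30).
P(X=5) = C(15,5) · p^5 · (1−p)^10
= 3003 · 0.00243 · 0.028248 = 0.2061304

0.20613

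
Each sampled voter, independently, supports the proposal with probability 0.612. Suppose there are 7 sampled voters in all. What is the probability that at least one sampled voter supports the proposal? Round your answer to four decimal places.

P(at least one) = 1 − P(none) = 1 − (1 − 0.612)^7
= 1 − 0.001324 = 0.998676

0.9987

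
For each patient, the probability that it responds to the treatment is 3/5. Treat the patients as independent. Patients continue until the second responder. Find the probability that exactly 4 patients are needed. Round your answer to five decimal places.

0.17280

Y = trial on which the second success occurs; negative binomial, r=2, p=0.60.
P(Y=4) = C(3,1) · p^2 · (1−p)^2
= 3 · 0.36 · 0.16 = 0.1728000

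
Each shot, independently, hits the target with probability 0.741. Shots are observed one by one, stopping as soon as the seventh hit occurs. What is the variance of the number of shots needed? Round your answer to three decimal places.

3.302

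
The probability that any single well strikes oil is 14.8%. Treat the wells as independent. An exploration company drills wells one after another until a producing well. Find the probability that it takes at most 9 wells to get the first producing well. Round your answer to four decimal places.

Y = number of wells to the first success; geometric, p = 0.148.
P(Y ≤ 9) = 1 − (1−p)^9 = 1 − 0.236568 = 0.763432

0.7634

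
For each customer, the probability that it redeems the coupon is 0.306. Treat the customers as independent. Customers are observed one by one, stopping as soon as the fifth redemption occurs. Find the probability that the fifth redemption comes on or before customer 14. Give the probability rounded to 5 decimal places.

Finishing within 14 customers ⇔ at least 5 successes in the first 14. With X ~ Binomial(14, 0.306), P(Y ≤ 14) = 1 − P(X ≤ 4).
  k=0: C(14,0)·0.306^0·0.694^14 = 0.0060122
  k=1: C(14,1)·0.306^1·0.694^13 = 0.0371127
  k=2: C(14,2)·0.306^2·0.694^12 = 0.1063648
  k=3: C(14,3)·0.306^3·0.694^11 = 0.1875944
  k=4: C(14,4)·0.306^4·0.694^10 = 0.2274650
1 − 0.5645490 = 0.4354510

0.43545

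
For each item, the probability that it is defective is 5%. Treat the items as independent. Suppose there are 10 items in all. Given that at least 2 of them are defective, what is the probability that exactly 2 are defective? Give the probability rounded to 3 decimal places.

X ~ Binomial(10, 0.05). Want P(X=2 | X≥2) = P(X=2) / P(X≥2).
P(X=2) = C(10,2)·0.05^2·0.95^8 = 0.07463
P(X≥2) = 1 − 0.59874 − 0.31512 = 0.08614
Ratio = 0.07463 / 0.08614 = 0.86645

0.866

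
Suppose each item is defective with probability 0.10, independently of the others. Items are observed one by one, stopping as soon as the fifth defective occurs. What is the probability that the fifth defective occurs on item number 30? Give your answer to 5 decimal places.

0.01705

Y = trial on which the fifth success occurs; negative binomial, r=5, p=0.10.
P(Y=30) = C(29,4) · p^5 · (1−p)^25
= 23751 · 1e-05 · 0.07179 = 0.0170508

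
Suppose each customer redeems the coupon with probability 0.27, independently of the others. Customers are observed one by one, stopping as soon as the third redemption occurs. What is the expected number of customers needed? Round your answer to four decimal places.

11.1111

Y = total customers until the third success; negative binomial with r=3, p=0.27.
E[Y] = r / p = 3 / 0.27 = 11.111111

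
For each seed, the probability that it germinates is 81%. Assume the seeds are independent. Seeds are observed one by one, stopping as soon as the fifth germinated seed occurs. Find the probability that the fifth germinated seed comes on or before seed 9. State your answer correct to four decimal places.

Finishing within 9 seeds ⇔ at least 5 successes in the first 9. With X ~ Binomial(9, 0.81), P(Y ≤ 9) = 1 − P(X ≤ 4).
  k=0: C(9,0)·0.81^0·0.19^9 = 0.000000
  k=1: C(9,1)·0.81^1·0.19^8 = 0.000012
  k=2: C(9,2)·0.81^2·0.19^7 = 0.000211
  k=3: C(9,3)·0.81^3·0.19^6 = 0.002100
  k=4: C(9,4)·0.81^4·0.19^5 = 0.013430
1 − 0.015754 = 0.984246

0.9842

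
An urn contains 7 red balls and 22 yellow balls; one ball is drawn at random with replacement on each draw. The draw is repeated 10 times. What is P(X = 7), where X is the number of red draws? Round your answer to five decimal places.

X ~ Binomial(n=10, p=0.241379).
P(X=7) = C(10,7) · p^7 · (1−p)^3
= 120 · 4.7742e-05 · 0.43659 = 0.0025012

0.00250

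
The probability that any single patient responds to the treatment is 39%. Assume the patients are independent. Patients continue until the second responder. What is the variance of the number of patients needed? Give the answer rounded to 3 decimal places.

Y = total patients until the second success; negative binomial with r=2, p=0.39.
Var(Y) = r(1−p)/p² = 2·0.61 / 0.39² = 8.02104

8.021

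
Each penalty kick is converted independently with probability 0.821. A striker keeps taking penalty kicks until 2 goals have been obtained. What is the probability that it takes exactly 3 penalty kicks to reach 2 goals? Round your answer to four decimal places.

0.2413

Y = trial on which the second success occurs; negative binomial, r=2, p=0.821.
P(Y=3) = C(2,1) · p^2 · (1−p)^1
= 2 · 0.67404 · 0.179 = 0.241307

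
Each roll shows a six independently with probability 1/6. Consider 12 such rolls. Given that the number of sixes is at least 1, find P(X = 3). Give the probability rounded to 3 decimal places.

0.222

X ~ Binomial(12, 0.166667). Want P(X=3 | X≥1) = P(X=3) / P(X≥1).
P(X=3) = C(12,3)·0.166667^3·0.833333^9 = 0.19740
P(X≥1) = 1 − 0.11216 = 0.88784
Ratio = 0.19740 / 0.88784 = 0.22233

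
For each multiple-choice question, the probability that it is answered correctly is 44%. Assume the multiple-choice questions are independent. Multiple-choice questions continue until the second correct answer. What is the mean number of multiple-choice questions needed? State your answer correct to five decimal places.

Y = total multiple-choice questions until the second success; negative binomial with r=2, p=0.44.
E[Y] = r / p = 2 / 0.44 = 4.5454545

4.54545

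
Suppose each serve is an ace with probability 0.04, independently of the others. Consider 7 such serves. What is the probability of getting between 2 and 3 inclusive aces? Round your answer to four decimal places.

X ~ Binomial(7, 0.04); P(2 ≤ X ≤ 3) = Σ C(7,k) p^k (1−p)^(7−k) over k:
  k=2: C(7,2)·0.04^2·0.96^5 = 0.027397
  k=3: C(7,3)·0.04^3·0.96^4 = 0.001903
Total = 0.029299

0.0293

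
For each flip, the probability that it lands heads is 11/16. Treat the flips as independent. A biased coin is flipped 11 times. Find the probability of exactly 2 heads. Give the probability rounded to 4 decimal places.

0.0007

X ~ Binomial(n=11, p=0.6875).
P(X=2) = C(11,2) · p^2 · (1−p)^9
= 55 · 0.47266 · 2.8422e-05 = 0.000739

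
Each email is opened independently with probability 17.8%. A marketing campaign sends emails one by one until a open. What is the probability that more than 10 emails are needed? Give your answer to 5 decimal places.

0.14084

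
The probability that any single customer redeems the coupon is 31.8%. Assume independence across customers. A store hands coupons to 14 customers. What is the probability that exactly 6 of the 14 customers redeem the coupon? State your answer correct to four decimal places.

X ~ Binomial(n=14, p=0.318).
P(X=6) = C(14,6) · p^6 · (1−p)^8
= 3003 · 0.0010341 · 0.046803 = 0.145343

0.1453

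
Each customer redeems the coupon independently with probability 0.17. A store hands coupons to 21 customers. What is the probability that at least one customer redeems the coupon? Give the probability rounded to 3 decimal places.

P(at least one) = 1 − P(none) = 1 − (1 − 0.17)^21
= 1 − 0.01998 = 0.98002

0.980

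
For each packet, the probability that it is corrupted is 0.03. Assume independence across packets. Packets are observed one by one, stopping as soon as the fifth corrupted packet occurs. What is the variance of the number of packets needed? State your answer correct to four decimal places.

5388.8889

Y = total packets until the fifth success; negative binomial with r=5, p=0.03.
Var(Y) = r(1−p)/p² = 5·0.97 / 0.03² = 5388.888889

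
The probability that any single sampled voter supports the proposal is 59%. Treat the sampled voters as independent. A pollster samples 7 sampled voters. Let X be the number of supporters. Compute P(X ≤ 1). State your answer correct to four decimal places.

X ~ Binomial(7, 0.59); P(X ≤ 1) = Σ C(7,k) p^k (1−p)^(7−k) over k:
  k=0: C(7,0)·0.59^0·0.41^7 = 0.001948
  k=1: C(7,1)·0.59^1·0.41^6 = 0.019618
Total = 0.021565

0.0216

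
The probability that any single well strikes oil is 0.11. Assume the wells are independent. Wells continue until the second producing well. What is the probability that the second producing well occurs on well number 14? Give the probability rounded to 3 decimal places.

Y = trial on which the second success occurs; negative binomial, r=2, p=0.11.
P(Y=14) = C(13,1) · p^2 · (1−p)^12
= 13 · 0.0121 · 0.24699 = 0.03885

0.039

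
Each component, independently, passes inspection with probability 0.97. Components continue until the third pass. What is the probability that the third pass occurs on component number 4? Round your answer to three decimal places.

0.082

Y = trial on which the third success occurs; negative binomial, r=3, p=0.97.
P(Y=4) = C(3,2) · p^3 · (1−p)^1
= 3 · 0.91267 · 0.03 = 0.08214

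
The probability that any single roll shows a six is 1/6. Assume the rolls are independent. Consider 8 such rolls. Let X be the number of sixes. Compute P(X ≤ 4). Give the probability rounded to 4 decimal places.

0.9954

X ~ Binomial(8, 0.166667); P(X ≤ 4) = Σ C(8,k) p^k (1−p)^(8−k) over k:
  k=0: C(8,0)·0.166667^0·0.833333^8 = 0.232568
  k=1: C(8,1)·0.166667^1·0.833333^7 = 0.372109
  k=2: C(8,2)·0.166667^2·0.833333^6 = 0.260476
  k=3: C(8,3)·0.166667^3·0.833333^5 = 0.104190
  k=4: C(8,4)·0.166667^4·0.833333^4 = 0.026048
Total = 0.995391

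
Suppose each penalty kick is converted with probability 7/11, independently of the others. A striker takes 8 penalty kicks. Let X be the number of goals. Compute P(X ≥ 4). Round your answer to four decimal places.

X ~ Binomial(8, 0.636364); P(X ≥ 4) = Σ C(8,k) p^k (1−p)^(8−k) over k:
  k=4: C(8,4)·0.636364^4·0.363636^4 = 0.200719
  k=5: C(8,5)·0.636364^5·0.363636^3 = 0.281007
  k=6: C(8,6)·0.636364^6·0.363636^2 = 0.245881
  k=7: C(8,7)·0.636364^7·0.363636^1 = 0.122940
  k=8: C(8,8)·0.636364^8·0.363636^0 = 0.026893
Total = 0.877440

0.8774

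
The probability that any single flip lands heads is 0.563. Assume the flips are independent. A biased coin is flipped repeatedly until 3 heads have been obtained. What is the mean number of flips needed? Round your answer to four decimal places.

Y = total flips until the third success; negative binomial with r=3, p=0.563.
E[Y] = r / p = 3 / 0.563 = 5.328597

5.3286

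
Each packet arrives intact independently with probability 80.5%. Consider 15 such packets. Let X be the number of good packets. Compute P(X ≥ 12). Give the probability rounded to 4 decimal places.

0.6669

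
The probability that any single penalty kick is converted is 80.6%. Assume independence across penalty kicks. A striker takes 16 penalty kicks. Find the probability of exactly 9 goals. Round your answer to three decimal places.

X ~ Binomial(n=16, p=0.806).
P(X=9) = C(16,9) · p^9 · (1−p)^7
= 11440 · 0.14355 · 1.0342e-05 = 0.01698

0.017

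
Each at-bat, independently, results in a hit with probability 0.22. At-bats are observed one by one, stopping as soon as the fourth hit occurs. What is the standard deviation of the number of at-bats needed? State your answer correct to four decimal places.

8.0289

Y = total at-bats until the fourth success; negative binomial with r=4, p=0.22.
SD(Y) = √[r(1−p)/p²] = √(64.462810) = 8.028874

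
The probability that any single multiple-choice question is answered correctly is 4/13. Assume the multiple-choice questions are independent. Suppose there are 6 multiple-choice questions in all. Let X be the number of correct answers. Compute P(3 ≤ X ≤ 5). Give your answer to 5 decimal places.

0.26922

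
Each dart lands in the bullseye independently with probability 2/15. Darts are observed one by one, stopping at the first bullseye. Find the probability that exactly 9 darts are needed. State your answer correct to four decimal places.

Geometric (trials to first success), p = 0.133333.
P(Y = 9) = (1−p)^8 · p = 0.31829 · 0.133333 = 0.042438

0.0424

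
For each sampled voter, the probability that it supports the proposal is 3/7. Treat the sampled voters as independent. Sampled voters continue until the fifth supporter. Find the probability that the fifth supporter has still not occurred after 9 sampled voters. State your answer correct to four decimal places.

0.6711

Needing more than 9 sampled voters ⇔ fewer than 5 successes in the first 9. With X ~ Binomial(9, 0.428571), P(Y > 9) = P(X ≤ 4).
  k=0: C(9,0)·0.428571^0·0.571429^9 = 0.006496
  k=1: C(9,1)·0.428571^1·0.571429^8 = 0.043849
  k=2: C(9,2)·0.428571^2·0.571429^7 = 0.131547
  k=3: C(9,3)·0.428571^3·0.571429^6 = 0.230208
  k=4: C(9,4)·0.428571^4·0.571429^5 = 0.258984
P(X ≤ 4) = 0.671085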